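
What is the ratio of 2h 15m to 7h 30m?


3:10 (0.30)

Duration 1: 135 minutes
Duration 2: 450 minutes
Ratio = 135:450
GCD = 45
Simplified = 3:10
As a decimal: 3/10 = 0.30


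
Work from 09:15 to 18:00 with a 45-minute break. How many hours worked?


8h 0m (480 minutes)

Total time = (18×60+0) - (9×60+15)
= 1080 - 555 = 525 min
Minus break: 525 - 45 = 480 min
= 8h 0m


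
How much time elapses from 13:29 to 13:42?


0h 13m

End time in minutes: 13×60 + 42 = 822
Start time in minutes: 13×60 + 29 = 809
Difference = 822 - 809 = 13 minutes
= 0 hours 13 minutes


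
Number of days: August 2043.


31 days

Month: August (month 8)
August has 31 days


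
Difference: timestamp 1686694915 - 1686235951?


458964 seconds (127.5 hours / 5.31 days)

Difference = 1686694915 - 1686235951 = 458964 seconds
In hours: 458964 / 3600 ≈ 127.5
In days: 458964 / 86400 ≈ 5.31


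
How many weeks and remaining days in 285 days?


40 weeks 5 days

Weeks: 285 ÷ 7 = 40 remainder 5


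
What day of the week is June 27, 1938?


Monday

Zeller's congruence:
q=27, m=6, k=38, j=19
h = (27 + ⌊13×7/5⌋ + 38 + ⌊38/4⌋ + ⌊19/4⌋ - 2×19) mod 7
= (27 + 18 + 38 + 9 + 4 - 38) mod 7
= 58 mod 7 = 2
h=2 → Monday


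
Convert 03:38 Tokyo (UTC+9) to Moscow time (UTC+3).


Time difference = UTC+3 - UTC+9 = -6 hours
New hour = (3 -6) mod 24
= -3 mod 24 = 21
Minutes unchanged → 21:38; -3 < 0 → previous day

21:38 (previous day)


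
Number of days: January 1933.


31 days

Month: January (month 1)
January has 31 days


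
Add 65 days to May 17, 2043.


July 21, 2043

Start: May 17, 2043
Add 65 days
May 17 → June 1: 31 - 17 + 1 = 15 days (65 - 15 = 50 left)
June 1 → July 1: 30 - 1 + 1 = 30 days (50 - 30 = 20 left)
July 1 + 20 = July 21, 2043


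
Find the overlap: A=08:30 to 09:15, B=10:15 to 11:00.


Meeting A: 510-555 (in minutes from midnight)
Meeting B: 615-660
Overlap start = max(510, 615) = 615
Overlap end = min(555, 660) = 555
Overlap = max(0, 555 - 615) = 0 min

0 minutes


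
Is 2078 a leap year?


No

Rules: divisible by 4 AND (not by 100 OR by 400)
2078 ÷ 4 = 519 remainder 2 → not divisible by 4
Not divisible by 4 → not a leap year


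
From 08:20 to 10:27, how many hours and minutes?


End time in minutes: 10×60 + 27 = 627
Start time in minutes: 8×60 + 20 = 500
Difference = 627 - 500 = 127 minutes
= 2 hours 7 minutes

2h 7m


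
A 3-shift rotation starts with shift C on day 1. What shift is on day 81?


Shifts: A, B, C
Start: C (index 2)
Day 81: (2 + 81 - 1) mod 3
= 82 mod 3
= 1
Index 1 → shift B

Shift B


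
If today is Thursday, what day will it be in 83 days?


Start: Thursday (index 3)
(3 + 83) mod 7
= 86 mod 7
= 2
Index 2 → Wednesday

Wednesday


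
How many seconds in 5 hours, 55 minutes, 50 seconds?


Hours: 5 × 3600 = 18000
Minutes: 55 × 60 = 3300
Seconds: 50
Total = 18000 + 3300 + 50 = 21350

21350 seconds


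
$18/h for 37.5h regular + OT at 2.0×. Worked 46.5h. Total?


Regular: 37.5h × $18 = $675.00
Overtime: 46.5 - 37.5 = 9.0h
OT pay: 9.0h × $18 × 2.0 = $324.00
Total = $675.00 + $324.00 = $999.00

$999.00


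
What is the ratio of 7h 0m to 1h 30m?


14:3 (4.67)

Duration 1: 420 minutes
Duration 2: 90 minutes
Ratio = 420:90
GCD = 30
Simplified = 14:3
As a decimal: 14/3 ≈ 4.67


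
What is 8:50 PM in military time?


20:50

Input: 8:50 PM
PM: 8 + 12 = 20


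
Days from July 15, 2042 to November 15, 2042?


123 days

From July 15, 2042 to November 15, 2042
Rest of July 2042: 31 - 15 = 16
Full months: August 31, September 30, October 31
Days into November 2042: 15
Total = 16 + 31 + 30 + 31 + 15 = 123 days


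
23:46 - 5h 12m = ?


18:34

Start: 1426 minutes from midnight
Subtract: 312 minutes
Remaining: 1426 - 312 = 1114
Hours: 18, Minutes: 34


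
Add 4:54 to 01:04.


Start: 64 minutes from midnight
Add: 294 minutes
Total: 358 minutes
Hours: 358 ÷ 60 = 5 remainder 58

05:58


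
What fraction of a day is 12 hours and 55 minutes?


0.5382 (53.82%)

Total minutes: 12×60 + 55 = 775
Day = 24×60 = 1440 minutes
Fraction = 775/1440 ≈ 0.5382
As a percentage: 775/1440 × 100 ≈ 53.82%


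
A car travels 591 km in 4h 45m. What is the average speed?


Distance: 591 km
Time: 4h 45m = 285 min = 285/60 = 19/4 hours
Speed = 591 ÷ (19/4) = 591 × 4 / 19 = 2364/19 ≈ 124.4 km/h

124.4 km/h


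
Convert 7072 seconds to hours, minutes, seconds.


Hours: 7072 ÷ 3600 = 1 remainder 3472
Minutes: 3472 ÷ 60 = 57 remainder 52
Seconds: 52

1h 57m 52s


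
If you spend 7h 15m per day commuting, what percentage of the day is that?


Time: 435 minutes
Day: 1440 minutes
Percentage = (435/1440) × 100 ≈ 30.2%

30.2%


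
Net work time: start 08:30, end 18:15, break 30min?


Total time = (18×60+15) - (8×60+30)
= 1095 - 510 = 585 min
Minus break: 585 - 30 = 555 min
= 9h 15m

9h 15m (555 minutes)


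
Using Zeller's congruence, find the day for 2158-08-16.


Wednesday

Zeller's congruence:
q=16, m=8, k=58, j=21
h = (16 + ⌊13×9/5⌋ + 58 + ⌊58/4⌋ + ⌊21/4⌋ - 2×21) mod 7
= (16 + 23 + 58 + 14 + 5 - 42) mod 7
= 74 mod 7 = 4
h=4 → Wednesday


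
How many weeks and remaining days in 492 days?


Weeks: 492 ÷ 7 = 70 remainder 2

70 weeks 2 days


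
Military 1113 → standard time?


Hour: 11
11 < 12 → AM

11:13 AM


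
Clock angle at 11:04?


Hour hand = 11×30 + 4×0.5 = 332.0°
Minute hand = 4×6 = 24°
Difference = |332.0 - 24| = 308.0°
Since > 180°: 360 - 308.0 = 52.0°

52.0°


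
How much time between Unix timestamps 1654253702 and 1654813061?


559359 seconds (155.4 hours / 6.47 days)

Difference = 1654813061 - 1654253702 = 559359 seconds
In hours: 559359 / 3600 ≈ 155.4
In days: 559359 / 86400 ≈ 6.47


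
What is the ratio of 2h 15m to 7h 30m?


3:10 (0.30)

Duration 1: 135 minutes
Duration 2: 450 minutes
Ratio = 135:450
GCD = 45
Simplified = 3:10
As a decimal: 3/10 = 0.30


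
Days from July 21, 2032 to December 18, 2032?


150 days

From July 21, 2032 to December 18, 2032
Rest of July 2032: 31 - 21 = 10
Full months: August 31, September 30, October 31, November 30
Days into December 2032: 18
Total = 10 + 31 + 30 + 31 + 30 + 18 = 150 days


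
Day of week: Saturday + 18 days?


Start: Saturday (index 5)
(5 + 18) mod 7
= 23 mod 7
= 2
Index 2 → Wednesday

Wednesday


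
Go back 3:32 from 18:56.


Start: 1136 minutes from midnight
Subtract: 212 minutes
Remaining: 1136 - 212 = 924
Hours: 15, Minutes: 24

15:24


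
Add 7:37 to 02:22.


Start: 142 minutes from midnight
Add: 457 minutes
Total: 599 minutes
Hours: 599 ÷ 60 = 9 remainder 59

09:59


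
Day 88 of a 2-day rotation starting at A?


Shift B

Shifts: A, B
Start: A (index 0)
Day 88: (0 + 88 - 1) mod 2
= 87 mod 2
= 1
Index 1 → shift B


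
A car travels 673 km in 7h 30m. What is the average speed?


89.7 km/h

Distance: 673 km
Time: 7h 30m = 450 min = 450/60 = 15/2 hours
Speed = 673 ÷ (15/2) = 673 × 2 / 15 = 1346/15 ≈ 89.7 km/h


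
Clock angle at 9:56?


Hour hand = 9×30 + 56×0.5 = 298.0°
Minute hand = 56×6 = 336°
Difference = |298.0 - 336| = 38.0°

38.0°


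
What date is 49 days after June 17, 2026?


August 5, 2026

Start: June 17, 2026
Add 49 days
June 17 → July 1: 30 - 17 + 1 = 14 days (49 - 14 = 35 left)
July 1 → August 1: 31 - 1 + 1 = 31 days (35 - 31 = 4 left)
August 1 + 4 = August 5, 2026


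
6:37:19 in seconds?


Hours: 6 × 3600 = 21600
Minutes: 37 × 60 = 2220
Seconds: 19
Total = 21600 + 2220 + 19 = 23839

23839 seconds


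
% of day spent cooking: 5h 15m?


21.9%

Time: 315 minutes
Day: 1440 minutes
Percentage = (315/1440) × 100 ≈ 21.9%


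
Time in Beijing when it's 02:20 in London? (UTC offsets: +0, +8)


Time difference = UTC+8 - UTC+0 = +8 hours
New hour = (2 + 8) mod 24
= 10 mod 24 = 10
Minutes unchanged → 10:20

10:20


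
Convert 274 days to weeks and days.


39 weeks 1 days

Weeks: 274 ÷ 7 = 39 remainder 1


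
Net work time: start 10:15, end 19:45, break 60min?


8h 30m (510 minutes)

Total time = (19×60+45) - (10×60+15)
= 1185 - 615 = 570 min
Minus break: 570 - 60 = 510 min
= 8h 30m


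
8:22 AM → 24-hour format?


08:22

Input: 8:22 AM
AM hour stays: 8


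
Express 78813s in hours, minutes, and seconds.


21h 53m 33s

Hours: 78813 ÷ 3600 = 21 remainder 3213
Minutes: 3213 ÷ 60 = 53 remainder 33
Seconds: 33


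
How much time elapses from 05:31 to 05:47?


0h 16m

End time in minutes: 5×60 + 47 = 347
Start time in minutes: 5×60 + 31 = 331
Difference = 347 - 331 = 16 minutes
= 0 hours 16 minutes


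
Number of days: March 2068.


Month: March (month 3)
March has 31 days

31 days


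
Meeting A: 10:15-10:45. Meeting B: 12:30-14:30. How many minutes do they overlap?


Meeting A: 615-645 (in minutes from midnight)
Meeting B: 750-870
Overlap start = max(615, 750) = 750
Overlap end = min(645, 870) = 645
Overlap = max(0, 645 - 750) = 0 min

0 minutes


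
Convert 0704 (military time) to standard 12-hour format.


7:04 AM

Hour: 7
7 < 12 → AM


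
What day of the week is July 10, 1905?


Monday

Zeller's congruence:
q=10, m=7, k=5, j=19
h = (10 + ⌊13×8/5⌋ + 5 + ⌊5/4⌋ + ⌊19/4⌋ - 2×19) mod 7
= (10 + 20 + 5 + 1 + 4 - 38) mod 7
= 2 mod 7 = 2
h=2 → Monday


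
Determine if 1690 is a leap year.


No

Rules: divisible by 4 AND (not by 100 OR by 400)
1690 ÷ 4 = 422 remainder 2 → not divisible by 4
Not divisible by 4 → not a leap year


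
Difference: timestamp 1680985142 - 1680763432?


221710 seconds (61.6 hours / 2.57 days)

Difference = 1680985142 - 1680763432 = 221710 seconds
In hours: 221710 / 3600 ≈ 61.6
In days: 221710 / 86400 ≈ 2.57


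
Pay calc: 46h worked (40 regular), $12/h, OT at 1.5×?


Regular: 40h × $12 = $480.00
Overtime: 46 - 40 = 6h
OT pay: 6h × $12 × 1.5 = $108.00
Total = $480.00 + $108.00 = $588.00

$588.00


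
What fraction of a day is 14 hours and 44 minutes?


Total minutes: 14×60 + 44 = 884
Day = 24×60 = 1440 minutes
Fraction = 884/1440 ≈ 0.6139
As a percentage: 884/1440 × 100 ≈ 61.39%

0.6139 (61.39%)


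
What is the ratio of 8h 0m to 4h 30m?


16:9 (1.78)

Duration 1: 480 minutes
Duration 2: 270 minutes
Ratio = 480:270
GCD = 30
Simplified = 16:9
As a decimal: 16/9 ≈ 1.78


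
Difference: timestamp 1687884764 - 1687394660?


490104 seconds (136.1 hours / 5.67 days)

Difference = 1687884764 - 1687394660 = 490104 seconds
In hours: 490104 / 3600 ≈ 136.1
In days: 490104 / 86400 ≈ 5.67


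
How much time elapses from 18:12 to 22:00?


3h 48m

End time in minutes: 22×60 + 0 = 1320
Start time in minutes: 18×60 + 12 = 1092
Difference = 1320 - 1092 = 228 minutes
= 3 hours 48 minutes


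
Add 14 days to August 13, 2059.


Start: August 13, 2059
Add 14 days
August 13 + 14 = August 27, 2059

August 27, 2059


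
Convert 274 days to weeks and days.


Weeks: 274 ÷ 7 = 39 remainder 1

39 weeks 1 days


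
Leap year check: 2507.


No

Rules: divisible by 4 AND (not by 100 OR by 400)
2507 ÷ 4 = 626 remainder 3 → not divisible by 4
Not divisible by 4 → not a leap year


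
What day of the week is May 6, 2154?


Zeller's congruence:
q=6, m=5, k=54, j=21
h = (6 + ⌊13×6/5⌋ + 54 + ⌊54/4⌋ + ⌊21/4⌋ - 2×21) mod 7
= (6 + 15 + 54 + 13 + 5 - 42) mod 7
= 51 mod 7 = 2
h=2 → Monday

Monday


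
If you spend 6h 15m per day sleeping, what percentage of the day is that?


Time: 375 minutes
Day: 1440 minutes
Percentage = (375/1440) × 100 ≈ 26.0%

26.0%


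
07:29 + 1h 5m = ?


08:34

Start: 449 minutes from midnight
Add: 65 minutes
Total: 514 minutes
Hours: 514 ÷ 60 = 8 remainder 34


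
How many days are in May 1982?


31 days

Month: May (month 5)
May has 31 days


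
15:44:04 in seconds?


56644 seconds

Hours: 15 × 3600 = 54000
Minutes: 44 × 60 = 2640
Seconds: 4
Total = 54000 + 2640 + 4 = 56644


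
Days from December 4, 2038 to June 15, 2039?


From December 4, 2038 to June 15, 2039
Rest of December 2038: 31 - 4 = 27
Full months: January 31, February 2039 28, March 31, April 30, May 31
Days into June 2039: 15
Total = 27 + 31 + 28 + 31 + 30 + 31 + 15 = 193 days

193 days


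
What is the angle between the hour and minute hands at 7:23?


Hour hand = 7×30 + 23×0.5 = 221.5°
Minute hand = 23×6 = 138°
Difference = |221.5 - 138| = 83.5°

83.5°


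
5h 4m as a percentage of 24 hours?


0.2111 (21.11%)

Total minutes: 5×60 + 4 = 304
Day = 24×60 = 1440 minutes
Fraction = 304/1440 ≈ 0.2111
As a percentage: 304/1440 × 100 ≈ 21.11%


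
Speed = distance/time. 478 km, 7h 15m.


Distance: 478 km
Time: 7h 15m = 435 min = 435/60 = 29/4 hours
Speed = 478 ÷ (29/4) = 478 × 4 / 29 = 1912/29 ≈ 65.9 km/h

65.9 km/h


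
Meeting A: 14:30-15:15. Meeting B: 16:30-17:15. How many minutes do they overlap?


0 minutes

Meeting A: 870-915 (in minutes from midnight)
Meeting B: 990-1035
Overlap start = max(870, 990) = 990
Overlap end = min(915, 1035) = 915
Overlap = max(0, 915 - 990) = 0 min


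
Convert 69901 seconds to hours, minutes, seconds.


Hours: 69901 ÷ 3600 = 19 remainder 1501
Minutes: 1501 ÷ 60 = 25 remainder 1
Seconds: 1

19h 25m 1s


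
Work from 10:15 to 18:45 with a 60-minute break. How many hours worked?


Total time = (18×60+45) - (10×60+15)
= 1125 - 615 = 510 min
Minus break: 510 - 60 = 450 min
= 7h 30m

7h 30m (450 minutes)


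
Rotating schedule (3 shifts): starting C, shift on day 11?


Shifts: A, B, C
Start: C (index 2)
Day 11: (2 + 11 - 1) mod 3
= 12 mod 3
= 0
Index 0 → shift A

Shift A


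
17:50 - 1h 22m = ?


Start: 1070 minutes from midnight
Subtract: 82 minutes
Remaining: 1070 - 82 = 988
Hours: 16, Minutes: 28

16:28


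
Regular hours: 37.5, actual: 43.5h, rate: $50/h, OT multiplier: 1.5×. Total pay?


Regular: 37.5h × $50 = $1875.00
Overtime: 43.5 - 37.5 = 6.0h
OT pay: 6.0h × $50 × 1.5 = $450.00
Total = $1875.00 + $450.00 = $2325.00

$2325.00


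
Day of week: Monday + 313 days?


Start: Monday (index 0)
(0 + 313) mod 7
= 313 mod 7
= 5
Index 5 → Saturday

Saturday


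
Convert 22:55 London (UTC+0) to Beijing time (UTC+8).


06:55 (next day)

Time difference = UTC+8 - UTC+0 = +8 hours
New hour = (22 + 8) mod 24
= 30 mod 24 = 6
Minutes unchanged → 06:55; 30 ≥ 24 → next day


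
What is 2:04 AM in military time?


02:04

Input: 2:04 AM
AM hour stays: 2


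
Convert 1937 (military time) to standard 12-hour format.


Hour: 19
19 - 12 = 7 → PM

7:37 PM


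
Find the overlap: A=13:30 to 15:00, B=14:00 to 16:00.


Meeting A: 810-900 (in minutes from midnight)
Meeting B: 840-960
Overlap start = max(810, 840) = 840
Overlap end = min(900, 960) = 900
Overlap = max(0, 900 - 840) = 60 min

60 minutes


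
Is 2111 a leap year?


No

Rules: divisible by 4 AND (not by 100 OR by 400)
2111 ÷ 4 = 527 remainder 3 → not divisible by 4
Not divisible by 4 → not a leap year


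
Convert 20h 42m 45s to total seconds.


Hours: 20 × 3600 = 72000
Minutes: 42 × 60 = 2520
Seconds: 45
Total = 72000 + 2520 + 45 = 74565

74565 seconds


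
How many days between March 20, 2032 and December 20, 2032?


From March 20, 2032 to December 20, 2032
Rest of March 2032: 31 - 20 = 11
Full months: April 30, May 31, June 30, July 31, August 31, September 30, October 31, November 30
Days into December 2032: 20
Total = 11 + 30 + 31 + 30 + 31 + 31 + 30 + 31 + 30 + 20 = 275 days

275 days


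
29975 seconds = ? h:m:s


8h 19m 35s

Hours: 29975 ÷ 3600 = 8 remainder 1175
Minutes: 1175 ÷ 60 = 19 remainder 35
Seconds: 35


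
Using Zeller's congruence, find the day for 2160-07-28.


Zeller's congruence:
q=28, m=7, k=60, j=21
h = (28 + ⌊13×8/5⌋ + 60 + ⌊60/4⌋ + ⌊21/4⌋ - 2×21) mod 7
= (28 + 20 + 60 + 15 + 5 - 42) mod 7
= 86 mod 7 = 2
h=2 → Monday

Monday


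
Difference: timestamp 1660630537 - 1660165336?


465201 seconds (129.2 hours / 5.38 days)

Difference = 1660630537 - 1660165336 = 465201 seconds
In hours: 465201 / 3600 ≈ 129.2
In days: 465201 / 86400 ≈ 5.38


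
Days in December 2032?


Month: December (month 12)
December has 31 days

31 days


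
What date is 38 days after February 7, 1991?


Start: February 7, 1991
Add 38 days
February 7 → March 1: 28 - 7 + 1 = 22 days (38 - 22 = 16 left)
March 1 + 16 = March 17, 1991

March 17, 1991


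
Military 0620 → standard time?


6:20 AM

Hour: 6
6 < 12 → AM


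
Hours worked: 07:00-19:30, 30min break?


12h 0m (720 minutes)

Total time = (19×60+30) - (7×60+0)
= 1170 - 420 = 750 min
Minus break: 750 - 30 = 720 min
= 12h 0m


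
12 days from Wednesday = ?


Start: Wednesday (index 2)
(2 + 12) mod 7
= 14 mod 7
= 0
Index 0 → Monday

Monday


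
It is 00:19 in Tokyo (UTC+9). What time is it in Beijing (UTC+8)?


Time difference = UTC+8 - UTC+9 = -1 hours
New hour = (0 -1) mod 24
= -1 mod 24 = 23
Minutes unchanged → 23:19; -1 < 0 → previous day

23:19 (previous day)


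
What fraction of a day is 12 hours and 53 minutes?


0.5368 (53.68%)

Total minutes: 12×60 + 53 = 773
Day = 24×60 = 1440 minutes
Fraction = 773/1440 ≈ 0.5368
As a percentage: 773/1440 × 100 ≈ 53.68%


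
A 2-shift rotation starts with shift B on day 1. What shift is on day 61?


Shifts: A, B
Start: B (index 1)
Day 61: (1 + 61 - 1) mod 2
= 61 mod 2
= 1
Index 1 → shift B

Shift B


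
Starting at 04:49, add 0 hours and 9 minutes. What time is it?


04:58

Start: 289 minutes from midnight
Add: 9 minutes
Total: 298 minutes
Hours: 298 ÷ 60 = 4 remainder 58


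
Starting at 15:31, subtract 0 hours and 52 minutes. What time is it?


Start: 931 minutes from midnight
Subtract: 52 minutes
Remaining: 931 - 52 = 879
Hours: 14, Minutes: 39

14:39


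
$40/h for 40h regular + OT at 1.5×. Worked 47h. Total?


Regular: 40h × $40 = $1600.00
Overtime: 47 - 40 = 7h
OT pay: 7h × $40 × 1.5 = $420.00
Total = $1600.00 + $420.00 = $2020.00

$2020.00


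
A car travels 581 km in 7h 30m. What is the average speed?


77.5 km/h

Distance: 581 km
Time: 7h 30m = 450 min = 450/60 = 15/2 hours
Speed = 581 ÷ (15/2) = 581 × 2 / 15 = 1162/15 ≈ 77.5 km/h


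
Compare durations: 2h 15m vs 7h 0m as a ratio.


9:28 (0.32)

Duration 1: 135 minutes
Duration 2: 420 minutes
Ratio = 135:420
GCD = 15
Simplified = 9:28
As a decimal: 9/28 ≈ 0.32


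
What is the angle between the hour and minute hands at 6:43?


56.5°

Hour hand = 6×30 + 43×0.5 = 201.5°
Minute hand = 43×6 = 258°
Difference = |201.5 - 258| = 56.5°


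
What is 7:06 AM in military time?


07:06

Input: 7:06 AM
AM hour stays: 7


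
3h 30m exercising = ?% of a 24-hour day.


Time: 210 minutes
Day: 1440 minutes
Percentage = (210/1440) × 100 ≈ 14.6%

14.6%


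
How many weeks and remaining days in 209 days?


29 weeks 6 days

Weeks: 209 ÷ 7 = 29 remainder 6


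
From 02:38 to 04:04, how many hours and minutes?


1h 26m

End time in minutes: 4×60 + 4 = 244
Start time in minutes: 2×60 + 38 = 158
Difference = 244 - 158 = 86 minutes
= 1 hours 26 minutes


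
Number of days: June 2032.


Month: June (month 6)
June has 30 days

30 days


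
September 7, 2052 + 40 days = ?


Start: September 7, 2052
Add 40 days
September 7 → October 1: 30 - 7 + 1 = 24 days (40 - 24 = 16 left)
October 1 + 16 = October 17, 2052

October 17, 2052


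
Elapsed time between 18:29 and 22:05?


3h 36m

End time in minutes: 22×60 + 5 = 1325
Start time in minutes: 18×60 + 29 = 1109
Difference = 1325 - 1109 = 216 minutes
= 3 hours 36 minutes


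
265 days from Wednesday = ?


Tuesday

Start: Wednesday (index 2)
(2 + 265) mod 7
= 267 mod 7
= 1
Index 1 → Tuesday


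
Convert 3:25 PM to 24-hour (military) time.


15:25

Input: 3:25 PM
PM: 3 + 12 = 15


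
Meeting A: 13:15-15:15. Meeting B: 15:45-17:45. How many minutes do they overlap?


0 minutes

Meeting A: 795-915 (in minutes from midnight)
Meeting B: 945-1065
Overlap start = max(795, 945) = 945
Overlap end = min(915, 1065) = 915
Overlap = max(0, 915 - 945) = 0 min


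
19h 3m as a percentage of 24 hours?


Total minutes: 19×60 + 3 = 1143
Day = 24×60 = 1440 minutes
Fraction = 1143/1440 ≈ 0.7938
As a percentage: 1143/1440 × 100 ≈ 79.38%

0.7938 (79.38%)


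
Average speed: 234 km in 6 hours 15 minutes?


37.4 km/h

Distance: 234 km
Time: 6h 15m = 375 min = 375/60 = 25/4 hours
Speed = 234 ÷ (25/4) = 234 × 4 / 25 = 936/25 ≈ 37.4 km/h


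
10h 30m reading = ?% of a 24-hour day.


Time: 630 minutes
Day: 1440 minutes
Percentage = (630/1440) × 100 ≈ 43.8%

43.8%


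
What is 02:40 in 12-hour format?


Hour: 2
2 < 12 → AM

2:40 AM


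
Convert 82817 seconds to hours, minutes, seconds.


Hours: 82817 ÷ 3600 = 23 remainder 17
Minutes: 17 ÷ 60 = 0 remainder 17
Seconds: 17

23h 0m 17s


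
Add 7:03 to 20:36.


03:39 (next day)

Start: 1236 minutes from midnight
Add: 423 minutes
Total: 1659 minutes
Hours: 1659 ÷ 60 = 27 remainder 39
27 ≥ 24 → 27 - 24 = 3 (next day)


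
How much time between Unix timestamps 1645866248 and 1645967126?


Difference = 1645967126 - 1645866248 = 100878 seconds
In hours: 100878 / 3600 ≈ 28.0
In days: 100878 / 86400 ≈ 1.17

100878 seconds (28.0 hours / 1.17 days)


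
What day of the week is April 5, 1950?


Zeller's congruence:
q=5, m=4, k=50, j=19
h = (5 + ⌊13×5/5⌋ + 50 + ⌊50/4⌋ + ⌊19/4⌋ - 2×19) mod 7
= (5 + 13 + 50 + 12 + 4 - 38) mod 7
= 46 mod 7 = 4
h=4 → Wednesday

Wednesday


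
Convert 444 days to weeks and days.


63 weeks 3 days

Weeks: 444 ÷ 7 = 63 remainder 3


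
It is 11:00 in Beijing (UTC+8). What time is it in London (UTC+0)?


Time difference = UTC+0 - UTC+8 = -8 hours
New hour = (11 -8) mod 24
= 3 mod 24 = 3
Minutes unchanged → 03:00

03:00


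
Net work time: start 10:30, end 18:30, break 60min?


Total time = (18×60+30) - (10×60+30)
= 1110 - 630 = 480 min
Minus break: 480 - 60 = 420 min
= 7h 0m

7h 0m (420 minutes)


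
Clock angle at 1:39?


Hour hand = 1×30 + 39×0.5 = 49.5°
Minute hand = 39×6 = 234°
Difference = |49.5 - 234| = 184.5°
Since > 180°: 360 - 184.5 = 175.5°

175.5°


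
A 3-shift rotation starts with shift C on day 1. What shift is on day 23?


Shifts: A, B, C
Start: C (index 2)
Day 23: (2 + 23 - 1) mod 3
= 24 mod 3
= 0
Index 0 → shift A

Shift A


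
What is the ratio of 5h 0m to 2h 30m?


Duration 1: 300 minutes
Duration 2: 150 minutes
Ratio = 300:150
GCD = 150
Simplified = 2:1
As a decimal: 2/1 = 2.00

2:1 (2.00)


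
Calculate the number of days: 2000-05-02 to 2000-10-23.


174 days

From May 2, 2000 to October 23, 2000
Rest of May 2000: 31 - 2 = 29
Full months: June 30, July 31, August 31, September 30
Days into October 2000: 23
Total = 29 + 30 + 31 + 31 + 30 + 23 = 174 days


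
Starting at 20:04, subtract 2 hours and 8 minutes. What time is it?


Start: 1204 minutes from midnight
Subtract: 128 minutes
Remaining: 1204 - 128 = 1076
Hours: 17, Minutes: 56

17:56


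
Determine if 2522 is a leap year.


No

Rules: divisible by 4 AND (not by 100 OR by 400)
2522 ÷ 4 = 630 remainder 2 → not divisible by 4
Not divisible by 4 → not a leap year


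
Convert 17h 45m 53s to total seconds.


Hours: 17 × 3600 = 61200
Minutes: 45 × 60 = 2700
Seconds: 53
Total = 61200 + 2700 + 53 = 63953

63953 seconds


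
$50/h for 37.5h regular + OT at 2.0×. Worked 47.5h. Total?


Regular: 37.5h × $50 = $1875.00
Overtime: 47.5 - 37.5 = 10.0h
OT pay: 10.0h × $50 × 2.0 = $1000.00
Total = $1875.00 + $1000.00 = $2875.00

$2875.00


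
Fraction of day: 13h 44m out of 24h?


Total minutes: 13×60 + 44 = 824
Day = 24×60 = 1440 minutes
Fraction = 824/1440 ≈ 0.5722
As a percentage: 824/1440 × 100 ≈ 57.22%

0.5722 (57.22%)


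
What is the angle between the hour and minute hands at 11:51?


Hour hand = 11×30 + 51×0.5 = 355.5°
Minute hand = 51×6 = 306°
Difference = |355.5 - 306| = 49.5°

49.5°


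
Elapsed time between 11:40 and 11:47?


End time in minutes: 11×60 + 47 = 707
Start time in minutes: 11×60 + 40 = 700
Difference = 707 - 700 = 7 minutes
= 0 hours 7 minutes

0h 7m


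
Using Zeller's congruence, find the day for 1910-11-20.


Zeller's congruence:
q=20, m=11, k=10, j=19
h = (20 + ⌊13×12/5⌋ + 10 + ⌊10/4⌋ + ⌊19/4⌋ - 2×19) mod 7
= (20 + 31 + 10 + 2 + 4 - 38) mod 7
= 29 mod 7 = 1
h=1 → Sunday

Sunday


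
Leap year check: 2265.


Rules: divisible by 4 AND (not by 100 OR by 400)
2265 ÷ 4 = 566 remainder 1 → not divisible by 4
Not divisible by 4 → not a leap year

No


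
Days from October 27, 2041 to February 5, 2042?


From October 27, 2041 to February 5, 2042
Rest of October 2041: 31 - 27 = 4
Full months: November 30, December 31, January 31
Days into February 2042: 5
Total = 4 + 30 + 31 + 31 + 5 = 101 days

101 days


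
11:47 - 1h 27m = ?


Start: 707 minutes from midnight
Subtract: 87 minutes
Remaining: 707 - 87 = 620
Hours: 10, Minutes: 20

10:20


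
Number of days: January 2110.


Month: January (month 1)
January has 31 days

31 days


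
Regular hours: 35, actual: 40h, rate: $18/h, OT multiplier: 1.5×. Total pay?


Regular: 35h × $18 = $630.00
Overtime: 40 - 35 = 5h
OT pay: 5h × $18 × 1.5 = $135.00
Total = $630.00 + $135.00 = $765.00

$765.00


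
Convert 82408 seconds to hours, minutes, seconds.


22h 53m 28s

Hours: 82408 ÷ 3600 = 22 remainder 3208
Minutes: 3208 ÷ 60 = 53 remainder 28
Seconds: 28


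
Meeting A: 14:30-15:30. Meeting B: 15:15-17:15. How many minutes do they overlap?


Meeting A: 870-930 (in minutes from midnight)
Meeting B: 915-1035
Overlap start = max(870, 915) = 915
Overlap end = min(930, 1035) = 930
Overlap = max(0, 930 - 915) = 15 min

15 minutes


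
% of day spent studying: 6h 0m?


Time: 360 minutes
Day: 1440 minutes
Percentage = (360/1440) × 100 = 25.0%

25.0%


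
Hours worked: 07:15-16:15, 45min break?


8h 15m (495 minutes)

Total time = (16×60+15) - (7×60+15)
= 975 - 435 = 540 min
Minus break: 540 - 45 = 495 min
= 8h 15m


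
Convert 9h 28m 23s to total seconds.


Hours: 9 × 3600 = 32400
Minutes: 28 × 60 = 1680
Seconds: 23
Total = 32400 + 1680 + 23 = 34103

34103 seconds


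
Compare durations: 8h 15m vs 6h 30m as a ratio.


33:26 (1.27)

Duration 1: 495 minutes
Duration 2: 390 minutes
Ratio = 495:390
GCD = 15
Simplified = 33:26
As a decimal: 33/26 ≈ 1.27


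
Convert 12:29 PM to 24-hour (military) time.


12:29

Input: 12:29 PM
12 PM → 12 (noon)


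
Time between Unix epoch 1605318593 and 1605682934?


364341 seconds (101.2 hours / 4.22 days)

Difference = 1605682934 - 1605318593 = 364341 seconds
In hours: 364341 / 3600 ≈ 101.2
In days: 364341 / 86400 ≈ 4.22


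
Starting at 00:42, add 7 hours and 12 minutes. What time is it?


07:54

Start: 42 minutes from midnight
Add: 432 minutes
Total: 474 minutes
Hours: 474 ÷ 60 = 7 remainder 54


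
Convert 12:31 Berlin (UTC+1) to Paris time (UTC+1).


Time difference = UTC+1 - UTC+1 = +0 hours
New hour = (12 + 0) mod 24
= 12 mod 24 = 12
Minutes unchanged → 12:31

12:31


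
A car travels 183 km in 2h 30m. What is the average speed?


73.2 km/h

Distance: 183 km
Time: 2h 30m = 150 min = 150/60 = 5/2 hours
Speed = 183 ÷ (5/2) = 183 × 2 / 5 = 366/5 = 73.2 km/h


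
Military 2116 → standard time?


Hour: 21
21 - 12 = 9 → PM

9:16 PM


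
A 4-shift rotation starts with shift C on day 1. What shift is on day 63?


Shifts: A, B, C, D
Start: C (index 2)
Day 63: (2 + 63 - 1) mod 4
= 64 mod 4
= 0
Index 0 → shift A

Shift A


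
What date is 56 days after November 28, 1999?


Start: November 28, 1999
Add 56 days
November 28 → December 1: 30 - 28 + 1 = 3 days (56 - 3 = 53 left)
December 1 → January 1: 31 - 1 + 1 = 31 days (53 - 31 = 22 left)
January 1 + 22 = January 23, 2000

January 23, 2000


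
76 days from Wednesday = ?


Start: Wednesday (index 2)
(2 + 76) mod 7
= 78 mod 7
= 1
Index 1 → Tuesday

Tuesday


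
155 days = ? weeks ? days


Weeks: 155 ÷ 7 = 22 remainder 1

22 weeks 1 days


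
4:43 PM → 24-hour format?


16:43

Input: 4:43 PM
PM: 4 + 12 = 16


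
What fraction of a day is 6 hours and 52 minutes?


Total minutes: 6×60 + 52 = 412
Day = 24×60 = 1440 minutes
Fraction = 412/1440 ≈ 0.2861
As a percentage: 412/1440 × 100 ≈ 28.61%

0.2861 (28.61%)


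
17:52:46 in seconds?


Hours: 17 × 3600 = 61200
Minutes: 52 × 60 = 3120
Seconds: 46
Total = 61200 + 3120 + 46 = 64366

64366 seconds


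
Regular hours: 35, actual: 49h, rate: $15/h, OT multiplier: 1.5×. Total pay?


Regular: 35h × $15 = $525.00
Overtime: 49 - 35 = 14h
OT pay: 14h × $15 × 1.5 = $315.00
Total = $525.00 + $315.00 = $840.00

$840.00


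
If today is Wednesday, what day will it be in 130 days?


Start: Wednesday (index 2)
(2 + 130) mod 7
= 132 mod 7
= 6
Index 6 → Sunday

Sunday


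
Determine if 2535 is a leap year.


Rules: divisible by 4 AND (not by 100 OR by 400)
2535 ÷ 4 = 633 remainder 3 → not divisible by 4
Not divisible by 4 → not a leap year

No


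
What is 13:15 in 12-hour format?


1:15 PM

Hour: 13
13 - 12 = 1 → PM


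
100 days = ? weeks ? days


14 weeks 2 days

Weeks: 100 ÷ 7 = 14 remainder 2


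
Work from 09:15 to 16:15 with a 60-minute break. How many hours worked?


Total time = (16×60+15) - (9×60+15)
= 975 - 555 = 420 min
Minus break: 420 - 60 = 360 min
= 6h 0m

6h 0m (360 minutes)


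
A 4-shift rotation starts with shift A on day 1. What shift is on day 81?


Shift A

Shifts: A, B, C, D
Start: A (index 0)
Day 81: (0 + 81 - 1) mod 4
= 80 mod 4
= 0
Index 0 → shift A


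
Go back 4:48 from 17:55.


Start: 1075 minutes from midnight
Subtract: 288 minutes
Remaining: 1075 - 288 = 787
Hours: 13, Minutes: 7

13:07


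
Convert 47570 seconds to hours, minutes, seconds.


Hours: 47570 ÷ 3600 = 13 remainder 770
Minutes: 770 ÷ 60 = 12 remainder 50
Seconds: 50

13h 12m 50s


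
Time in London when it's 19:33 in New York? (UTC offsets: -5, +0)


Time difference = UTC+0 - UTC-5 = +5 hours
New hour = (19 + 5) mod 24
= 24 mod 24 = 0
Minutes unchanged → 00:33; 24 ≥ 24 → next day

00:33 (next day)


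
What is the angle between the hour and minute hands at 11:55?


Hour hand = 11×30 + 55×0.5 = 357.5°
Minute hand = 55×6 = 330°
Difference = |357.5 - 330| = 27.5°

27.5°


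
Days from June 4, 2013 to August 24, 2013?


From June 4, 2013 to August 24, 2013
Rest of June 2013: 30 - 4 = 26
Full months: July 31
Days into August 2013: 24
Total = 26 + 31 + 24 = 81 days

81 days


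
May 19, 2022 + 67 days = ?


July 25, 2022

Start: May 19, 2022
Add 67 days
May 19 → June 1: 31 - 19 + 1 = 13 days (67 - 13 = 54 left)
June 1 → July 1: 30 - 1 + 1 = 30 days (54 - 30 = 24 left)
July 1 + 24 = July 25, 2022


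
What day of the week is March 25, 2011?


Zeller's congruence:
q=25, m=3, k=11, j=20
h = (25 + ⌊13×4/5⌋ + 11 + ⌊11/4⌋ + ⌊20/4⌋ - 2×20) mod 7
= (25 + 10 + 11 + 2 + 5 - 40) mod 7
= 13 mod 7 = 6
h=6 → Friday

Friday


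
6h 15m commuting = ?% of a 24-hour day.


26.0%

Time: 375 minutes
Day: 1440 minutes
Percentage = (375/1440) × 100 ≈ 26.0%


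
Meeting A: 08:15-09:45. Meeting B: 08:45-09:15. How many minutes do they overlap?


30 minutes

Meeting A: 495-585 (in minutes from midnight)
Meeting B: 525-555
Overlap start = max(495, 525) = 525
Overlap end = min(585, 555) = 555
Overlap = max(0, 555 - 525) = 30 min


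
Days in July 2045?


31 days

Month: July (month 7)
July has 31 days


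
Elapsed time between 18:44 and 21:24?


End time in minutes: 21×60 + 24 = 1284
Start time in minutes: 18×60 + 44 = 1124
Difference = 1284 - 1124 = 160 minutes
= 2 hours 40 minutes

2h 40m


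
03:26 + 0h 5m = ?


03:31

Start: 206 minutes from midnight
Add: 5 minutes
Total: 211 minutes
Hours: 211 ÷ 60 = 3 remainder 31


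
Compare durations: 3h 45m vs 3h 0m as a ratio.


Duration 1: 225 minutes
Duration 2: 180 minutes
Ratio = 225:180
GCD = 45
Simplified = 5:4
As a decimal: 5/4 = 1.25

5:4 (1.25)


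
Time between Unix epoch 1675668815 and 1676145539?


Difference = 1676145539 - 1675668815 = 476724 seconds
In hours: 476724 / 3600 ≈ 132.4
In days: 476724 / 86400 ≈ 5.52

476724 seconds (132.4 hours / 5.52 days)


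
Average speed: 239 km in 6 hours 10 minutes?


38.8 km/h

Distance: 239 km
Time: 6h 10m = 370 min = 370/60 = 37/6 hours
Speed = 239 ÷ (37/6) = 239 × 6 / 37 = 1434/37 ≈ 38.8 km/h


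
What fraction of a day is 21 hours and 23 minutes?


Total minutes: 21×60 + 23 = 1283
Day = 24×60 = 1440 minutes
Fraction = 1283/1440 ≈ 0.8910
As a percentage: 1283/1440 × 100 ≈ 89.10%

0.8910 (89.10%)


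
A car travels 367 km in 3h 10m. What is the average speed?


115.9 km/h

Distance: 367 km
Time: 3h 10m = 190 min = 190/60 = 19/6 hours
Speed = 367 ÷ (19/6) = 367 × 6 / 19 = 2202/19 ≈ 115.9 km/h


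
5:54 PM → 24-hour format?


Input: 5:54 PM
PM: 5 + 12 = 17

17:54


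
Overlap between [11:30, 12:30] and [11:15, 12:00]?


Meeting A: 690-750 (in minutes from midnight)
Meeting B: 675-720
Overlap start = max(690, 675) = 690
Overlap end = min(750, 720) = 720
Overlap = max(0, 720 - 690) = 30 min

30 minutes


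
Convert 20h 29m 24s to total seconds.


Hours: 20 × 3600 = 72000
Minutes: 29 × 60 = 1740
Seconds: 24
Total = 72000 + 1740 + 24 = 73764

73764 seconds


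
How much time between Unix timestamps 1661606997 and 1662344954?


Difference = 1662344954 - 1661606997 = 737957 seconds
In hours: 737957 / 3600 ≈ 205.0
In days: 737957 / 86400 ≈ 8.54

737957 seconds (205.0 hours / 8.54 days)


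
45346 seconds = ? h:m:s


12h 35m 46s

Hours: 45346 ÷ 3600 = 12 remainder 2146
Minutes: 2146 ÷ 60 = 35 remainder 46
Seconds: 46


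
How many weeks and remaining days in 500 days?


Weeks: 500 ÷ 7 = 71 remainder 3

71 weeks 3 days


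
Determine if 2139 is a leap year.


No

Rules: divisible by 4 AND (not by 100 OR by 400)
2139 ÷ 4 = 534 remainder 3 → not divisible by 4
Not divisible by 4 → not a leap year


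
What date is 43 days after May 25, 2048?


Start: May 25, 2048
Add 43 days
May 25 → June 1: 31 - 25 + 1 = 7 days (43 - 7 = 36 left)
June 1 → July 1: 30 - 1 + 1 = 30 days (36 - 30 = 6 left)
July 1 + 6 = July 7, 2048

July 7, 2048


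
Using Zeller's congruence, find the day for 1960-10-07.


Friday

Zeller's congruence:
q=7, m=10, k=60, j=19
h = (7 + ⌊13×11/5⌋ + 60 + ⌊60/4⌋ + ⌊19/4⌋ - 2×19) mod 7
= (7 + 28 + 60 + 15 + 4 - 38) mod 7
= 76 mod 7 = 6
h=6 → Friday


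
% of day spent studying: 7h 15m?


Time: 435 minutes
Day: 1440 minutes
Percentage = (435/1440) × 100 ≈ 30.2%

30.2%


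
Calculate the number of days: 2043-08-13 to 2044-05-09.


270 days

From August 13, 2043 to May 9, 2044
Rest of August 2043: 31 - 13 = 18
Full months: September 30, October 31, November 30, December 31, January 31, February 2044 29, March 31, April 30
Days into May 2044: 9
Total = 18 + 30 + 31 + 30 + 31 + 31 + 29 + 31 + 30 + 9 = 270 days


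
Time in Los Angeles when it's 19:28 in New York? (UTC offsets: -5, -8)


Time difference = UTC-8 - UTC-5 = -3 hours
New hour = (19 -3) mod 24
= 16 mod 24 = 16
Minutes unchanged → 16:28

16:28


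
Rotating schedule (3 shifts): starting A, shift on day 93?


Shift C

Shifts: A, B, C
Start: A (index 0)
Day 93: (0 + 93 - 1) mod 3
= 92 mod 3
= 2
Index 2 → shift C


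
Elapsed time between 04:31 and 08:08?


End time in minutes: 8×60 + 8 = 488
Start time in minutes: 4×60 + 31 = 271
Difference = 488 - 271 = 217 minutes
= 3 hours 37 minutes

3h 37m


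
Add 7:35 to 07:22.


Start: 442 minutes from midnight
Add: 455 minutes
Total: 897 minutes
Hours: 897 ÷ 60 = 14 remainder 57

14:57


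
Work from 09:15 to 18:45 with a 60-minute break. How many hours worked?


Total time = (18×60+45) - (9×60+15)
= 1125 - 555 = 570 min
Minus break: 570 - 60 = 510 min
= 8h 30m

8h 30m (510 minutes)


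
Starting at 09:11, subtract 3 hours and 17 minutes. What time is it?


Start: 551 minutes from midnight
Subtract: 197 minutes
Remaining: 551 - 197 = 354
Hours: 5, Minutes: 54

05:54


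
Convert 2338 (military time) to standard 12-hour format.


11:38 PM

Hour: 23
23 - 12 = 11 → PM


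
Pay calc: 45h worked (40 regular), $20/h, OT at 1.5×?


$950.00

Regular: 40h × $20 = $800.00
Overtime: 45 - 40 = 5h
OT pay: 5h × $20 × 1.5 = $150.00
Total = $800.00 + $150.00 = $950.00


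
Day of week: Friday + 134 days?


Saturday

Start: Friday (index 4)
(4 + 134) mod 7
= 138 mod 7
= 5
Index 5 → Saturday


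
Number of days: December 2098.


31 days

Month: December (month 12)
December has 31 days


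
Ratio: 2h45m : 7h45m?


Duration 1: 165 minutes
Duration 2: 465 minutes
Ratio = 165:465
GCD = 15
Simplified = 11:31
As a decimal: 11/31 ≈ 0.35

11:31 (0.35)


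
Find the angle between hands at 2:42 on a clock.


171.0°

Hour hand = 2×30 + 42×0.5 = 81.0°
Minute hand = 42×6 = 252°
Difference = |81.0 - 252| = 171.0°


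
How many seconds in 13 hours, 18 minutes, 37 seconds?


47917 seconds

Hours: 13 × 3600 = 46800
Minutes: 18 × 60 = 1080
Seconds: 37
Total = 46800 + 1080 + 37 = 47917


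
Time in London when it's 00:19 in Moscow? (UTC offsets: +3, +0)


21:19 (previous day)

Time difference = UTC+0 - UTC+3 = -3 hours
New hour = (0 -3) mod 24
= -3 mod 24 = 21
Minutes unchanged → 21:19; -3 < 0 → previous day


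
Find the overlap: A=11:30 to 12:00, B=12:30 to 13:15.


Meeting A: 690-720 (in minutes from midnight)
Meeting B: 750-795
Overlap start = max(690, 750) = 750
Overlap end = min(720, 795) = 720
Overlap = max(0, 720 - 750) = 0 min

0 minutes


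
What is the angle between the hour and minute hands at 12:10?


Hour hand (12 ≡ 0 on the dial): 0×30 + 10×0.5 = 5.0°
Minute hand = 10×6 = 60°
Difference = |5.0 - 60| = 55.0°

55.0°


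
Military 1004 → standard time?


10:04 AM

Hour: 10
10 < 12 → AM


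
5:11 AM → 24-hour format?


Input: 5:11 AM
AM hour stays: 5

05:11


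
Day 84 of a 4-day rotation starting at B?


Shifts: A, B, C, D
Start: B (index 1)
Day 84: (1 + 84 - 1) mod 4
= 84 mod 4
= 0
Index 0 → shift A

Shift A


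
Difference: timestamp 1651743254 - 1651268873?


474381 seconds (131.8 hours / 5.49 days)

Difference = 1651743254 - 1651268873 = 474381 seconds
In hours: 474381 / 3600 ≈ 131.8
In days: 474381 / 86400 ≈ 5.49


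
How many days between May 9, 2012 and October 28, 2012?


172 days

From May 9, 2012 to October 28, 2012
Rest of May 2012: 31 - 9 = 22
Full months: June 30, July 31, August 31, September 30
Days into October 2012: 28
Total = 22 + 30 + 31 + 31 + 30 + 28 = 172 days


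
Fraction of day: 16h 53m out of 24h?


Total minutes: 16×60 + 53 = 1013
Day = 24×60 = 1440 minutes
Fraction = 1013/1440 ≈ 0.7035
As a percentage: 1013/1440 × 100 ≈ 70.35%

0.7035 (70.35%)


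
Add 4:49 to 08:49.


13:38

Start: 529 minutes from midnight
Add: 289 minutes
Total: 818 minutes
Hours: 818 ÷ 60 = 13 remainder 38


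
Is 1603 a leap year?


No

Rules: divisible by 4 AND (not by 100 OR by 400)
1603 ÷ 4 = 400 remainder 3 → not divisible by 4
Not divisible by 4 → not a leap year
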